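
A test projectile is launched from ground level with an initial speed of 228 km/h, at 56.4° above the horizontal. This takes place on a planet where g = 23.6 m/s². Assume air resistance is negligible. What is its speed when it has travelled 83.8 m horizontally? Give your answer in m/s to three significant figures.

35.2 m/s

Convert: 228 km/h = 228/3.6 = 63.33 m/s.
Resolve: vₓ = 63.33 cos 56.4° = 35.05 m/s and v_y0 = 63.33 sin 56.4° = 52.75 m/s.
Time to reach x = 83.8 m: t = x/vₓ = 83.8/35.05 = 2.391 s.
Vertical velocity there: v_y = v_y0 − g t = 52.75 − 23.6 × 2.391 = −3.676 m/s.
Speed: √(vₓ² + v_y²) = √(35.05² + 3.676²) = 35.24 m/s.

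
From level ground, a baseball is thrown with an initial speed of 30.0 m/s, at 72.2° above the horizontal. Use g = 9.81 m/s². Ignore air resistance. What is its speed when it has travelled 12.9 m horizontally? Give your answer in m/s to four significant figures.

vₓ = 30.00 cos 72.2° = 9.171 m/s; v_y0 = 30.00 sin 72.2° = 28.56 m/s.
At x = 12.9 m, t = x/vₓ = 12.9/9.171 = 1.407 s.
Vertical velocity there: v_y = v_y0 − g t = 28.56 − 9.81 × 1.407 = 14.76 m/s.
Speed: √(vₓ² + v_y²) = √(9.171² + 14.76²) = 17.38 m/s.

17.38 m/s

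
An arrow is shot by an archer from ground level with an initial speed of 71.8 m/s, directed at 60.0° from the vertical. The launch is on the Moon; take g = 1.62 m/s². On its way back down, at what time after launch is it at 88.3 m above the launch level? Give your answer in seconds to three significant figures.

Components: vₓ = 71.80 sin 60.0° = 62.18 m/s, v_y0 = 71.80 cos 60.0° = 35.90 m/s.
Set y = v_y0 t − ½ g t² = 88.3: 0.8100 t² − 35.90 t + 88.3 = 0.
t = [35.90 ± √(35.90² − 2·1.62·88.3)] / 1.62 = (35.90 ± 31.67) / 1.62, so t = 2.614 s or t = 41.71 s.
The descending-branch root is 41.71 s.

41.7 s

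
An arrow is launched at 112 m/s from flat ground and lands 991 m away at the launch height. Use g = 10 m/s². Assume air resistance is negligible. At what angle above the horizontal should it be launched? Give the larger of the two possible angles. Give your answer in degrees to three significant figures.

63.9°

R = v₀² sin 2θ / g gives sin 2θ = gR/v₀² = 10.0·991/112² = 0.7900.
2θ = 52.19° or 180° − 52.19° = 127.8°, so θ = 26.09° or 63.91°.
The larger angle is 63.91°.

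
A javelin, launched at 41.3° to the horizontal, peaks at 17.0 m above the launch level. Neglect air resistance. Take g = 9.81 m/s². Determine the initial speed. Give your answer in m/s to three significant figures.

At the peak v_y = 0, so v_y0 = √(2gH) = √(2 × 9.81 × 17.0) = 18.26 m/s.
v_y0 = v₀ sin θ ⇒ v₀ = 18.26 / sin 41.3° = 27.67 m/s.

27.7 m/s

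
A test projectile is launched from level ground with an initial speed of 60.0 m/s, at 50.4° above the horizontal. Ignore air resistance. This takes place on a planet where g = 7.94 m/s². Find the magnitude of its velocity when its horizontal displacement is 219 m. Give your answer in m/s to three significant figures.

38.3 m/s

Resolve: vₓ = 60.00 cos 50.4° = 38.25 m/s and v_y0 = 60.00 sin 50.4° = 46.23 m/s.
x = vₓ t ⇒ t = 219/38.25 = 5.726 s.
Vertical velocity there: v_y = v_y0 − g t = 46.23 − 7.94 × 5.726 = 0.7650 m/s.
Speed: √(vₓ² + v_y²) = √(38.25² + 0.7650²) = 38.25 m/s.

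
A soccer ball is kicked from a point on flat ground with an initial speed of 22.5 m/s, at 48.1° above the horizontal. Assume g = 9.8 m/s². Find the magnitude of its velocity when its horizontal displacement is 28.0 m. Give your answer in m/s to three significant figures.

15.1 m/s

Components: vₓ = 22.50 cos 48.1° = 15.03 m/s, v_y0 = 22.50 sin 48.1° = 16.75 m/s.
At x = 28.0 m, t = x/vₓ = 28.0/15.03 = 1.863 s.
Vertical velocity there: v_y = v_y0 − g t = 16.75 − 9.80 × 1.863 = −1.514 m/s.
Speed: √(vₓ² + v_y²) = √(15.03² + 1.514²) = 15.10 m/s.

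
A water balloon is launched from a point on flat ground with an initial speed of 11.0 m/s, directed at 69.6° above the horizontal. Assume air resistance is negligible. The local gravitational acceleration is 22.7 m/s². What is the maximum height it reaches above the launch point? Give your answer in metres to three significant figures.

2.34 m

Horizontal component vₓ = 11.00 cos 69.6° = 3.834 m/s; vertical v_y0 = 11.00 sin 69.6° = 10.31 m/s.
Peak height H = v_y0² / (2g) = 106.30 / 45.40 = 2.341 m.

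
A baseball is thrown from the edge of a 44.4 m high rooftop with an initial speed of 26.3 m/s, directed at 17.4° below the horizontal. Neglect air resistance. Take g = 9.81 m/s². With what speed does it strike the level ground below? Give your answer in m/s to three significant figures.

39.5 m/s

Horizontal component vₓ = 26.30 cos 17.4° = 25.10 m/s; vertical v_y0 = −7.865 m/s (downward).
The projectile lands when y = 44.4 + (−7.865) t − ½·9.81·t² = 0. Positive root: t = (−7.865 + √(7.865² + 2·9.81·44.4)) / 9.81 = (−7.865 + 30.54) / 9.81 = 2.312 s.
Vertical velocity at impact: v_y = v_y0 − g t = −7.865 − 9.81 × 2.312 = −30.54 m/s.
Speed: |v| = √(vₓ² + v_y²) = √(25.10² + 30.54²) = 39.53 m/s.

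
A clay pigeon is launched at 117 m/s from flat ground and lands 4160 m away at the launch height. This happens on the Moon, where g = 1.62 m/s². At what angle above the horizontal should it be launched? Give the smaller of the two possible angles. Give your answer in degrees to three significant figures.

14.7°

R = v₀² sin 2θ / g gives sin 2θ = gR/v₀² = 1.62·4160/117² = 0.4923.
2θ = 29.49° or 180° − 29.49° = 150.5°, so θ = 14.75° or 75.25°.
The smaller angle is 14.75°.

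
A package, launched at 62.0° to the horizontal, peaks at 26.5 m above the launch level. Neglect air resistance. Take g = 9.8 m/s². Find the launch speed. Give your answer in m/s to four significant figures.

At the peak v_y = 0, so v_y0 = √(2gH) = √(2 × 9.80 × 26.5) = 22.79 m/s.
v_y0 = v₀ sin θ ⇒ v₀ = 22.79 / sin 62.0° = 25.81 m/s.

25.81 m/s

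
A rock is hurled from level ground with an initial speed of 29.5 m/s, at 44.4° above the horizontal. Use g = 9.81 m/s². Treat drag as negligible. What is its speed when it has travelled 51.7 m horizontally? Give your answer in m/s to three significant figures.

Components: vₓ = 29.50 cos 44.4° = 21.08 m/s, v_y0 = 29.50 sin 44.4° = 20.64 m/s.
x = vₓ t ⇒ t = 51.7/21.08 = 2.453 s.
Vertical velocity there: v_y = v_y0 − g t = 20.64 − 9.81 × 2.453 = −3.423 m/s.
Speed: √(vₓ² + v_y²) = √(21.08² + 3.423²) = 21.35 m/s.

21.4 m/s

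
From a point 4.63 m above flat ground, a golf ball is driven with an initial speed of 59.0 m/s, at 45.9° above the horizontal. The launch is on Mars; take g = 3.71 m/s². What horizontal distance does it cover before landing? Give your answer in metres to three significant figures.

942 m

Resolve: vₓ = 59.00 cos 45.9° = 41.06 m/s and v_y0 = 59.00 sin 45.9° = 42.37 m/s.
With up positive and y = 0 at the ground: y(t) = 4.63 + (42.37) t − 1.855 t². Setting y = 0 and taking the positive root: t = [42.37 + √(42.37² + 2·3.71·4.63)] / 3.71 = (42.37 + 42.77) / 3.71 = 22.95 s.
Horizontal distance: R = vₓ t = 41.06 × 22.95 = 942.3 m.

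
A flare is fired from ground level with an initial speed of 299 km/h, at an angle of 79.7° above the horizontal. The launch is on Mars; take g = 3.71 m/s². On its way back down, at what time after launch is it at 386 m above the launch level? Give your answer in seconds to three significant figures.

38.7 s

Convert: 299 km/h = 299/3.6 = 83.06 m/s.
vₓ = 83.06 cos 79.7° = 14.85 m/s; v_y0 = 83.06 sin 79.7° = 81.72 m/s.
Require v_y0 t − ½ g t² = 386, i.e. 1.855 t² − 81.72 t + 386 = 0.
Quadratic formula: t = (81.72 ± √3813.6) / 3.71 = (81.72 ± 61.75) / 3.71 → t = 5.381 s or 38.67 s.
The descending-branch root is 38.67 s.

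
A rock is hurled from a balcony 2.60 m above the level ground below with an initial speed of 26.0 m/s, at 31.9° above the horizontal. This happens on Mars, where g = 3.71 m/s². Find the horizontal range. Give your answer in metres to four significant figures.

167.6 m

Components: vₓ = 26.00 cos 31.9° = 22.07 m/s, v_y0 = 26.00 sin 31.9° = 13.74 m/s.
With up positive and y = 0 at the ground: y(t) = 2.60 + (13.74) t − 1.855 t². Setting y = 0 and taking the positive root: t = [13.74 + √(13.74² + 2·3.71·2.60)] / 3.71 = (13.74 + 14.42) / 3.71 = 7.591 s.
Horizontal distance: R = vₓ t = 22.07 × 7.591 = 167.6 m.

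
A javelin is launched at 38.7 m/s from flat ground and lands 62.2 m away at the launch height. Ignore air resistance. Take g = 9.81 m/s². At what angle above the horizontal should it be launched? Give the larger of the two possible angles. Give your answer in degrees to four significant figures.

77.98°

R = v₀² sin 2θ / g gives sin 2θ = gR/v₀² = 9.81·62.2/38.7² = 0.4074.
2θ = 24.04° or 180° − 24.04° = 156.0°, so θ = 12.02° or 77.98°.
The larger angle is 77.98°.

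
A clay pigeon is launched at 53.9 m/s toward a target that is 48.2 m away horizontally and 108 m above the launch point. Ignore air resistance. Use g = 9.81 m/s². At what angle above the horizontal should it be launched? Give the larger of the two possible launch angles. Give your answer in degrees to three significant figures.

83.8°

Trajectory: y = x tanθ − g x² (1 + tan²θ)/(2v₀²). With x = 48.2, y = 108, v₀ = 53.9, g = 9.81:
3.922 tan²θ − 48.2 tanθ + (111.9) = 0.
tanθ = [48.2 ± √(48.2² − 4 × 3.922 × (111.9))] / (2 × 3.922) = (48.2 ± 23.82) / 7.845, giving tanθ = 3.108 or 9.180.
θ = 72.17° or 83.78°; the larger is 83.78°.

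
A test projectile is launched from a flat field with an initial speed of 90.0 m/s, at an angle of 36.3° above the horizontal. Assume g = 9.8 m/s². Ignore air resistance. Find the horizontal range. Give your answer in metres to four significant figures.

vₓ = 90.00 cos 36.3° = 72.53 m/s; v_y0 = 90.00 sin 36.3° = 53.28 m/s.
Flight time T = 2 v_y0 / g = 10.87 s.
Range: R = vₓ T = 72.53 × 10.87 = 788.7 m.

788.7 m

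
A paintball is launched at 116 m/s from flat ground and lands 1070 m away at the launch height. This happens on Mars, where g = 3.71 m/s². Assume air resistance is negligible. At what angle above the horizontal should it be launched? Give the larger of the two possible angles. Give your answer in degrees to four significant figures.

81.42°

From R = (v₀²/g) sin 2θ: sin 2θ = 3.71 × 1070 / 13456 = 0.2950.
2θ = 17.16° or 180° − 17.16° = 162.8°, so θ = 8.579° or 81.42°.
The larger angle is 81.42°.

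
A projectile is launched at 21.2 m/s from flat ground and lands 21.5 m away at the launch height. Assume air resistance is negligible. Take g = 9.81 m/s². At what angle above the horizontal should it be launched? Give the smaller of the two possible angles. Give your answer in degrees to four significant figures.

From R = (v₀²/g) sin 2θ: sin 2θ = 9.81 × 21.5 / 449.44 = 0.4693.
2θ = 27.99° or 180° − 27.99° = 152.0°, so θ = 13.99° or 76.01°.
The smaller angle is 13.99°.

13.99°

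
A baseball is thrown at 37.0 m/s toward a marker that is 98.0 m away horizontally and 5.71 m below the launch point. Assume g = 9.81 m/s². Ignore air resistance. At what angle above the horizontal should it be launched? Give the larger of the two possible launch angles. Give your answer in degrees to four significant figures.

68.33°

Trajectory: y = x tanθ − g x² (1 + tan²θ)/(2v₀²). With x = 98.0, y = −5.71, v₀ = 37.0, g = 9.81:
34.41 tan²θ − 98.0 tanθ + (28.70) = 0.
tanθ = [98.0 ± √(98.0² − 4 × 34.41 × (28.70))] / (2 × 34.41) = (98.0 ± 75.19) / 68.82, giving tanθ = 0.3314 or 2.517.
θ = 18.34° or 68.33°; the larger is 68.33°.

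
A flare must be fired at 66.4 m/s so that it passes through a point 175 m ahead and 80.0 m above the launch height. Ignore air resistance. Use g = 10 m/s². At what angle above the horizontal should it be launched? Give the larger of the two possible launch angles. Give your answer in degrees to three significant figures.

76.8°

Trajectory: y = x tanθ − g x² (1 + tan²θ)/(2v₀²). With x = 175, y = 80.0, v₀ = 66.4, g = 10.0:
34.73 tan²θ − 175 tanθ + (114.7) = 0.
tanθ = [175 ± √(175² − 4 × 34.73 × (114.7))] / (2 × 34.73) = (175 ± 121.2) / 69.46, giving tanθ = 0.7747 or 4.264.
θ = 37.77° or 76.80°; the larger is 76.80°.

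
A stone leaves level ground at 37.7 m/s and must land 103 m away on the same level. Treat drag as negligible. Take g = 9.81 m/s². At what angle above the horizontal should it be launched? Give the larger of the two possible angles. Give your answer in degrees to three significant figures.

From R = (v₀²/g) sin 2θ: sin 2θ = 9.81 × 103 / 1421.3 = 0.7109.
2θ = 45.31° or 180° − 45.31° = 134.7°, so θ = 22.66° or 67.34°.
The larger angle is 67.34°.

67.3°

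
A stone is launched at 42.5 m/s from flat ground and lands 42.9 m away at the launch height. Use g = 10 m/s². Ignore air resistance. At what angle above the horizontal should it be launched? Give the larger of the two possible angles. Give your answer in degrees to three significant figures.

83.1°

From R = (v₀²/g) sin 2θ: sin 2θ = 10.0 × 42.9 / 1806.2 = 0.2375.
2θ = 13.74° or 180° − 13.74° = 166.3°, so θ = 6.870° or 83.13°.
The larger angle is 83.13°.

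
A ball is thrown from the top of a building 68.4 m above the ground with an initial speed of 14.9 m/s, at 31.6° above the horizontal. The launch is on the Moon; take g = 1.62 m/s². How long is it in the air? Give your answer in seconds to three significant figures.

15.2 s

vₓ = 14.90 cos 31.6° = 12.69 m/s; v_y0 = 14.90 sin 31.6° = 7.807 m/s.
Vertical motion (up positive, ground at y = 0): 0.8100 t² − (7.807) t − 68.4 = 0, so t = (7.807 + √(7.807² + 2·1.62·68.4)) / 1.62 = (7.807 + 16.81) / 1.62 = 15.20 s.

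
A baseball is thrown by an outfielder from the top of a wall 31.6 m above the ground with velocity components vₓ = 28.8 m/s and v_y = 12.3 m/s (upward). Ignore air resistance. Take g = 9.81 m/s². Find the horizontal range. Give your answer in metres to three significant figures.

118 m

The projectile lands when y = 31.6 + (12.30) t − ½·9.81·t² = 0. Positive root: t = (12.30 + √(12.30² + 2·9.81·31.6)) / 9.81 = (12.30 + 27.77) / 9.81 = 4.085 s.
Horizontal distance: R = vₓ t = 28.80 × 4.085 = 117.6 m.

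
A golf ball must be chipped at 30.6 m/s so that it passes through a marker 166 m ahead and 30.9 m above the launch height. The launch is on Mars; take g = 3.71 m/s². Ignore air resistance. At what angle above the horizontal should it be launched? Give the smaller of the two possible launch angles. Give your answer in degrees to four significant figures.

33.30°

Trajectory: y = x tanθ − g x² (1 + tan²θ)/(2v₀²). With x = 166, y = 30.9, v₀ = 30.6, g = 3.71:
54.59 tan²θ − 166 tanθ + (85.49) = 0.
tanθ = [166 ± √(166² − 4 × 54.59 × (85.49))] / (2 × 54.59) = (166 ± 94.28) / 109.2, giving tanθ = 0.6569 or 2.384.
θ = 33.30° or 67.24°; the smaller is 33.30°.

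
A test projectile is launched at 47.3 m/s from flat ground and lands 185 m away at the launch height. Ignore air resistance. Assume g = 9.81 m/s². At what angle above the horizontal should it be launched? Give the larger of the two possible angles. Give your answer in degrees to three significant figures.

R = v₀² sin 2θ / g gives sin 2θ = gR/v₀² = 9.81·185/47.3² = 0.8112.
2θ = 54.21° or 180° − 54.21° = 125.8°, so θ = 27.11° or 62.89°.
The larger angle is 62.89°.

62.9°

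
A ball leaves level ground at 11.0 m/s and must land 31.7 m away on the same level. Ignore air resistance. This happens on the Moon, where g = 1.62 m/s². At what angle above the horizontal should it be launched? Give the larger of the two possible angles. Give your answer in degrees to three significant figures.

77.4°

Level-ground range R = v₀² sin(2θ)/g ⇒ sin(2θ) = gR/v₀² = 1.62 × 31.7 / 11.0² = 0.4244.
2θ = 25.11° or 180° − 25.11° = 154.9°, so θ = 12.56° or 77.44°.
The larger angle is 77.44°.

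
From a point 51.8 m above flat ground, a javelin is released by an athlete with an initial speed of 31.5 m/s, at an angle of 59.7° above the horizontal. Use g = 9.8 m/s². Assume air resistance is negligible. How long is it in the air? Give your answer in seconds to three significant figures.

7.05 s

Components: vₓ = 31.50 cos 59.7° = 15.89 m/s, v_y0 = 31.50 sin 59.7° = 27.20 m/s.
With up positive and y = 0 at the ground: y(t) = 51.8 + (27.20) t − 4.900 t². Setting y = 0 and taking the positive root: t = [27.20 + √(27.20² + 2·9.80·51.8)] / 9.80 = (27.20 + 41.89) / 9.80 = 7.050 s.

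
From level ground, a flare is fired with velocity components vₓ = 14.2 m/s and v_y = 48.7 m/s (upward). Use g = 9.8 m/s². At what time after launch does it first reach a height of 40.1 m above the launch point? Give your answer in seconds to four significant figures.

0.9060 s

Set y = v_y0 t − ½ g t² = 40.1: 4.900 t² − 48.70 t + 40.1 = 0.
t = [48.70 ± √(48.70² − 2·9.80·40.1)] / 9.80 = (48.70 ± 39.82) / 9.80, so t = 0.9060 s or t = 9.033 s.
The first (ascending) time is 0.9060 s.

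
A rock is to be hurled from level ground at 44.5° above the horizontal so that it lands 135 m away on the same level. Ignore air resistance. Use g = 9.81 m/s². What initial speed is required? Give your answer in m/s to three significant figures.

36.4 m/s

On level ground R = v₀² sin 2θ / g ⇒ v₀ = √(gR / sin 2θ).
v₀ = √(9.81 × 135 / sin 89.00°) = √(1324 / 0.9998) = √1324.6 = 36.39 m/s.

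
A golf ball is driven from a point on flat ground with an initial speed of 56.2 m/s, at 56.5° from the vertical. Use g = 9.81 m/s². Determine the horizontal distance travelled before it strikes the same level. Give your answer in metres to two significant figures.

300 m

vₓ = 56.20 sin 56.5° = 46.86 m/s; v_y0 = 56.20 cos 56.5° = 31.02 m/s.
Time aloft: T = 2 v_y0 / g = 2 × 31.02 / 9.81 = 6.324 s.
Range: R = vₓ T = 46.86 × 6.324 = 296.4 m.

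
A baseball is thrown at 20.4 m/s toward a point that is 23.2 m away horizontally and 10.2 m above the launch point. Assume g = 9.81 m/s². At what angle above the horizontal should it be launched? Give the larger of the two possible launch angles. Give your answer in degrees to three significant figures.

69.6°

Trajectory: y = x tanθ − g x² (1 + tan²θ)/(2v₀²). With x = 23.2, y = 10.2, v₀ = 20.4, g = 9.81:
6.344 tan²θ − 23.2 tanθ + (16.54) = 0.
tanθ = [23.2 ± √(23.2² − 4 × 6.344 × (16.54))] / (2 × 6.344) = (23.2 ± 10.88) / 12.69, giving tanθ = 0.9708 or 2.686.
θ = 44.15° or 69.58°; the larger is 69.58°.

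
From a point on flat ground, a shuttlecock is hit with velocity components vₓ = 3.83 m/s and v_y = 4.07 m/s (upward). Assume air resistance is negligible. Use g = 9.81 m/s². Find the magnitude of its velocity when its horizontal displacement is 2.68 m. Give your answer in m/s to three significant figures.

x = vₓ t ⇒ t = 2.68/3.830 = 0.6997 s.
Vertical velocity there: v_y = v_y0 − g t = 4.070 − 9.81 × 0.6997 = −2.794 m/s.
Speed: √(vₓ² + v_y²) = √(3.830² + 2.794²) = 4.741 m/s.

4.74 m/s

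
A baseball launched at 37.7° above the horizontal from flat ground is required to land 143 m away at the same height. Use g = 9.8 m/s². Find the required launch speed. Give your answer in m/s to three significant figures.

38.1 m/s

Level-ground range: R = v₀² sin(2θ)/g, so v₀ = √(gR / sin 2θ).
v₀ = √(9.80 × 143 / sin 75.40°) = √(1401 / 0.9677) = √1448.2 = 38.05 m/s.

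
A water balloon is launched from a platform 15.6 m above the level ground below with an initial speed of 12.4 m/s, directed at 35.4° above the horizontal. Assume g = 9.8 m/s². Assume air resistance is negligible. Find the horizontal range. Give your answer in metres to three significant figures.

Components: vₓ = 12.40 cos 35.4° = 10.11 m/s, v_y0 = 12.40 sin 35.4° = 7.183 m/s.
The projectile lands when y = 15.6 + (7.183) t − ½·9.80·t² = 0. Positive root: t = (7.183 + √(7.183² + 2·9.80·15.6)) / 9.80 = (7.183 + 18.90) / 9.80 = 2.662 s.
Horizontal distance: R = vₓ t = 10.11 × 2.662 = 26.91 m.

26.9 m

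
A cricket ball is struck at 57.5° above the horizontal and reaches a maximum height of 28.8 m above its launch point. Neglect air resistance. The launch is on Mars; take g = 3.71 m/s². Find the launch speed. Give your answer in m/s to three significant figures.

17.3 m/s

At the peak v_y = 0, so v_y0 = √(2gH) = √(2 × 3.71 × 28.8) = 14.62 m/s.
v_y0 = v₀ sin θ ⇒ v₀ = 14.62 / sin 57.5° = 17.33 m/s.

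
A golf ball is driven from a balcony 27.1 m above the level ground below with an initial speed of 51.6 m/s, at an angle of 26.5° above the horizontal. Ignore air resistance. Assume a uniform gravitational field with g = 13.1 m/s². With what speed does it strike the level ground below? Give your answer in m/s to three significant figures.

Components: vₓ = 51.60 cos 26.5° = 46.18 m/s, v_y0 = 51.60 sin 26.5° = 23.02 m/s.
Vertical motion (up positive, ground at y = 0): 6.550 t² − (23.02) t − 27.1 = 0, so t = (23.02 + √(23.02² + 2·13.1·27.1)) / 13.1 = (23.02 + 35.22) / 13.1 = 4.446 s.
Vertical velocity at impact: v_y = v_y0 − g t = 23.02 − 13.1 × 4.446 = −35.22 m/s.
Speed: |v| = √(vₓ² + v_y²) = √(46.18² + 35.22²) = 58.07 m/s.

58.1 m/s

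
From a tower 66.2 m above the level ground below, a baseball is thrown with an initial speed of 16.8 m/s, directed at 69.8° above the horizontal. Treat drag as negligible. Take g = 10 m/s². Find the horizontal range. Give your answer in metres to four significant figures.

32.15 m

vₓ = 16.80 cos 69.8° = 5.801 m/s; v_y0 = 16.80 sin 69.8° = 15.77 m/s.
With up positive and y = 0 at the ground: y(t) = 66.2 + (15.77) t − 5.000 t². Setting y = 0 and taking the positive root: t = [15.77 + √(15.77² + 2·10.0·66.2)] / 10.0 = (15.77 + 39.66) / 10.0 = 5.542 s.
Horizontal distance: R = vₓ t = 5.801 × 5.542 = 32.15 m.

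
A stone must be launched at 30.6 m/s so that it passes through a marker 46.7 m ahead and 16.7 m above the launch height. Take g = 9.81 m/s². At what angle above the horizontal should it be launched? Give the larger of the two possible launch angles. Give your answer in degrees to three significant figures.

Trajectory: y = x tanθ − g x² (1 + tan²θ)/(2v₀²). With x = 46.7, y = 16.7, v₀ = 30.6, g = 9.81:
11.42 tan²θ − 46.7 tanθ + (28.12) = 0.
tanθ = [46.7 ± √(46.7² − 4 × 11.42 × (28.12))] / (2 × 11.42) = (46.7 ± 29.93) / 22.85, giving tanθ = 0.7340 or 3.354.
θ = 36.28° or 73.40°; the larger is 73.40°.

73.4°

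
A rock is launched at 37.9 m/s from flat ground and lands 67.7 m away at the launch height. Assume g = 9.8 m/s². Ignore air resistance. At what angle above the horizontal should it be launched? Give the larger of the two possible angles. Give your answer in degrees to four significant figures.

76.25°

R = v₀² sin 2θ / g gives sin 2θ = gR/v₀² = 9.80·67.7/37.9² = 0.4619.
2θ = 27.51° or 180° − 27.51° = 152.5°, so θ = 13.75° or 76.25°.
The larger angle is 76.25°.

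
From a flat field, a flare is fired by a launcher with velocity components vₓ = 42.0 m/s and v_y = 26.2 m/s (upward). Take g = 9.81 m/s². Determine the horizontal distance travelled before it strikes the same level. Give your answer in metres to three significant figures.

224 m

Time aloft: T = 2 v_y0 / g = 2 × 26.20 / 9.81 = 5.341 s.
Horizontal distance R = vₓ T = 42.00 × 5.341 = 224.3 m.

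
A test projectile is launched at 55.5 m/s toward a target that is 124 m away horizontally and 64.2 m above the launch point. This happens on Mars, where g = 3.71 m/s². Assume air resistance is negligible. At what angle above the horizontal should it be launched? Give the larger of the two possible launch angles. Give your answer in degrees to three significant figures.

85.5°

Trajectory: y = x tanθ − g x² (1 + tan²θ)/(2v₀²). With x = 124, y = 64.2, v₀ = 55.5, g = 3.71:
9.260 tan²θ − 124 tanθ + (73.46) = 0.
tanθ = [124 ± √(124² − 4 × 9.260 × (73.46))] / (2 × 9.260) = (124 ± 112.5) / 18.52, giving tanθ = 0.6212 or 12.77.
θ = 31.85° or 85.52°; the larger is 85.52°.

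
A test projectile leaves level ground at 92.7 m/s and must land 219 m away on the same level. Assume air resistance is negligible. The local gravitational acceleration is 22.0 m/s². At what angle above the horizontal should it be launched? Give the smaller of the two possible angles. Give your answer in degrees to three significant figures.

R = v₀² sin 2θ / g gives sin 2θ = gR/v₀² = 22.0·219/92.7² = 0.5607.
2θ = 34.10° or 180° − 34.10° = 145.9°, so θ = 17.05° or 72.95°.
The smaller angle is 17.05°.

17.1°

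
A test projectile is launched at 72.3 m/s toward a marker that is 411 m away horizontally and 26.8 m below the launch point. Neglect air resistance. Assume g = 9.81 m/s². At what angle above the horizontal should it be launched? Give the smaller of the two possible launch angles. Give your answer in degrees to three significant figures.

20.5°

Trajectory: y = x tanθ − g x² (1 + tan²θ)/(2v₀²). With x = 411, y = −26.8, v₀ = 72.3, g = 9.81:
158.5 tan²θ − 411 tanθ + (131.7) = 0.
tanθ = [411 ± √(411² − 4 × 158.5 × (131.7))] / (2 × 158.5) = (411 ± 292.3) / 317.0, giving tanθ = 0.3746 or 2.218.
θ = 20.53° or 65.74°; the smaller is 20.53°.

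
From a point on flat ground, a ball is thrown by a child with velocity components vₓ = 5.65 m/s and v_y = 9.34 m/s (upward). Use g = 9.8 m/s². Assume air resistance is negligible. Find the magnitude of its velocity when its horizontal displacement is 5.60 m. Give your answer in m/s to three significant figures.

5.66 m/s

x = vₓ t ⇒ t = 5.60/5.650 = 0.9912 s.
Vertical velocity there: v_y = v_y0 − g t = 9.340 − 9.80 × 0.9912 = −0.3733 m/s.
Speed: √(vₓ² + v_y²) = √(5.650² + 0.3733²) = 5.662 m/s.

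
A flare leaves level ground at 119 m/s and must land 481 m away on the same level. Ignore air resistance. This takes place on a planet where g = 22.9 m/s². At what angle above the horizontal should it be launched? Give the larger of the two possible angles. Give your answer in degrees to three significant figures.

From R = (v₀²/g) sin 2θ: sin 2θ = 22.9 × 481 / 14161 = 0.7778.
2θ = 51.06° or 180° − 51.06° = 128.9°, so θ = 25.53° or 64.47°.
The larger angle is 64.47°.

64.5°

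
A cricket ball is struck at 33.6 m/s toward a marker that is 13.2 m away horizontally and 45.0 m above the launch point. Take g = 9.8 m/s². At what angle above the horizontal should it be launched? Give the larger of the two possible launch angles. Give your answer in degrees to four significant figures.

85.49°

Trajectory: y = x tanθ − g x² (1 + tan²θ)/(2v₀²). With x = 13.2, y = 45.0, v₀ = 33.6, g = 9.80:
0.7563 tan²θ − 13.2 tanθ + (45.76) = 0.
tanθ = [13.2 ± √(13.2² − 4 × 0.7563 × (45.76))] / (2 × 0.7563) = (13.2 ± 5.986) / 1.513, giving tanθ = 4.770 or 12.68.
θ = 78.16° or 85.49°; the larger is 85.49°.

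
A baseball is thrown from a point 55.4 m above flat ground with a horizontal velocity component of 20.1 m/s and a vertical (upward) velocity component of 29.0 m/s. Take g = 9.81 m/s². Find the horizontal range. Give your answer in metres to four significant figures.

Vertical motion (up positive, ground at y = 0): 4.905 t² − (29.00) t − 55.4 = 0, so t = (29.00 + √(29.00² + 2·9.81·55.4)) / 9.81 = (29.00 + 43.91) / 9.81 = 7.432 s.
Horizontal distance: R = vₓ t = 20.10 × 7.432 = 149.4 m.

149.4 m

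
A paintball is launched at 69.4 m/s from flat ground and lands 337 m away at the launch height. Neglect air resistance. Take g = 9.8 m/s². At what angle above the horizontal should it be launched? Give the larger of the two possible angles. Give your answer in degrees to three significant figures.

Level-ground range R = v₀² sin(2θ)/g ⇒ sin(2θ) = gR/v₀² = 9.80 × 337 / 69.4² = 0.6857.
2θ = 43.29° or 180° − 43.29° = 136.7°, so θ = 21.65° or 68.35°.
The larger angle is 68.35°.

68.4°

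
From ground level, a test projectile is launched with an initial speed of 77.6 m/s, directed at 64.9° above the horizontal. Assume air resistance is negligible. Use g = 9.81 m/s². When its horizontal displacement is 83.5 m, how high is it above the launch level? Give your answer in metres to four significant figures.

146.7 m

Horizontal component vₓ = 77.60 cos 64.9° = 32.92 m/s; vertical v_y0 = 77.60 sin 64.9° = 70.27 m/s.
Time to reach x = 83.5 m: t = x/vₓ = 83.5/32.92 = 2.537 s.
Height: y = v_y0 t − ½ g t² = 70.27 × 2.537 − 4.905 × 2.537² = 178.3 − 31.56 = 146.7 m.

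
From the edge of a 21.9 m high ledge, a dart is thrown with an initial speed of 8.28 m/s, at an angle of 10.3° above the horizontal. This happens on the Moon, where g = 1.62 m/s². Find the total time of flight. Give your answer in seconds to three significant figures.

6.19 s

Resolve: vₓ = 8.280 cos 10.3° = 8.147 m/s and v_y0 = 8.280 sin 10.3° = 1.480 m/s.
With up positive and y = 0 at the ground: y(t) = 21.9 + (1.480) t − 0.8100 t². Setting y = 0 and taking the positive root: t = [1.480 + √(1.480² + 2·1.62·21.9)] / 1.62 = (1.480 + 8.553) / 1.62 = 6.193 s.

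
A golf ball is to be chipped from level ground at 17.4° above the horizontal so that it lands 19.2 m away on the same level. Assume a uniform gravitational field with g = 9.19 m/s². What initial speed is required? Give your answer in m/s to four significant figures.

Level-ground range: R = v₀² sin(2θ)/g, so v₀ = √(gR / sin 2θ).
v₀ = √(9.19 × 19.2 / sin 34.80°) = √(176.4 / 0.5707) = √309.17 = 17.58 m/s.

17.58 m/s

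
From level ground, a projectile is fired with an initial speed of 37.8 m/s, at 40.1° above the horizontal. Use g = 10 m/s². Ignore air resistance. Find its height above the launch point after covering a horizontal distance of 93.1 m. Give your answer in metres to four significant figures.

vₓ = 37.80 cos 40.1° = 28.91 m/s; v_y0 = 37.80 sin 40.1° = 24.35 m/s.
x = vₓ t ⇒ t = 93.1/28.91 = 3.220 s.
Height: y = v_y0 t − ½ g t² = 24.35 × 3.220 − 5.000 × 3.220² = 78.40 − 51.84 = 26.56 m.

26.56 m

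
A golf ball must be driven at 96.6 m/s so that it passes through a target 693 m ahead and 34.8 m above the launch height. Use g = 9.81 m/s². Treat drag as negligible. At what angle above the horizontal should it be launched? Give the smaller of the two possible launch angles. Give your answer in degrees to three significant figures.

Trajectory: y = x tanθ − g x² (1 + tan²θ)/(2v₀²). With x = 693, y = 34.8, v₀ = 96.6, g = 9.81:
252.4 tan²θ − 693 tanθ + (287.2) = 0.
tanθ = [693 ± √(693² − 4 × 252.4 × (287.2))] / (2 × 252.4) = (693 ± 436.1) / 504.9, giving tanθ = 0.5088 or 2.236.
θ = 26.97° or 65.91°; the smaller is 26.97°.

27.0°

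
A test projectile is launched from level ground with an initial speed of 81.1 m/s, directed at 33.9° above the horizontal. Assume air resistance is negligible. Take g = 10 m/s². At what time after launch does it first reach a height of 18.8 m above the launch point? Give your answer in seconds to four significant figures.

Horizontal component vₓ = 81.10 cos 33.9° = 67.31 m/s; vertical v_y0 = 81.10 sin 33.9° = 45.23 m/s.
Height y(t) = 45.23 t − 5.000 t² = 18.8 gives 5.000 t² − 45.23 t + 18.8 = 0.
Quadratic formula: t = (45.23 ± √1670.0) / 10.0 = (45.23 ± 40.87) / 10.0 → t = 0.4367 s or 8.610 s.
The first (ascending) time is 0.4367 s.

0.4367 s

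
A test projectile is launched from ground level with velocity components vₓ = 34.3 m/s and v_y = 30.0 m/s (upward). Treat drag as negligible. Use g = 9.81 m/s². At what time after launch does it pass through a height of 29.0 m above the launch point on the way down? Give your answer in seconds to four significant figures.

Height y(t) = 30.00 t − 4.905 t² = 29.0 gives 4.905 t² − 30.00 t + 29.0 = 0.
t = [30.00 ± √(30.00² − 2·9.81·29.0)] / 9.81 = (30.00 ± 18.19) / 9.81, so t = 1.203 s or t = 4.913 s.
The descending-branch root is 4.913 s.

4.913 s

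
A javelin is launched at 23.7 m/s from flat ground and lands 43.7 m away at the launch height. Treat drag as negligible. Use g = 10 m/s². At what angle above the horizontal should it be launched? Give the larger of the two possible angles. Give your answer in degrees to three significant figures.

Level-ground range R = v₀² sin(2θ)/g ⇒ sin(2θ) = gR/v₀² = 10.0 × 43.7 / 23.7² = 0.7780.
2θ = 51.08° or 180° − 51.08° = 128.9°, so θ = 25.54° or 64.46°.
The larger angle is 64.46°.

64.5°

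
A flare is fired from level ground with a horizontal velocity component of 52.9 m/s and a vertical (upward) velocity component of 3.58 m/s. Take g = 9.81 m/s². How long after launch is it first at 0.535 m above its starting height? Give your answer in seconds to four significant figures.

0.2097 s

Set y = v_y0 t − ½ g t² = 0.535: 4.905 t² − 3.580 t + 0.535 = 0.
Quadratic formula: t = (3.580 ± √2.3197) / 9.81 = (3.580 ± 1.523) / 9.81 → t = 0.2097 s or 0.5202 s.
The first (ascending) time is 0.2097 s.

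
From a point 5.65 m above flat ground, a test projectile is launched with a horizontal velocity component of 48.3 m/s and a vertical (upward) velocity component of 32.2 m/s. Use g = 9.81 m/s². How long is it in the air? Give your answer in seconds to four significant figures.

Vertical motion (up positive, ground at y = 0): 4.905 t² − (32.20) t − 5.65 = 0, so t = (32.20 + √(32.20² + 2·9.81·5.65)) / 9.81 = (32.20 + 33.88) / 9.81 = 6.736 s.

6.736 s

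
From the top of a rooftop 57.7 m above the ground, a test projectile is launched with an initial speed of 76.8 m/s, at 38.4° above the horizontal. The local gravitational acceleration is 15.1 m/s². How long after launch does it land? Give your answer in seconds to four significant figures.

Components: vₓ = 76.80 cos 38.4° = 60.19 m/s, v_y0 = 76.80 sin 38.4° = 47.70 m/s.
Vertical motion (up positive, ground at y = 0): 7.550 t² − (47.70) t − 57.7 = 0, so t = (47.70 + √(47.70² + 2·15.1·57.7)) / 15.1 = (47.70 + 63.39) / 15.1 = 7.357 s.

7.357 s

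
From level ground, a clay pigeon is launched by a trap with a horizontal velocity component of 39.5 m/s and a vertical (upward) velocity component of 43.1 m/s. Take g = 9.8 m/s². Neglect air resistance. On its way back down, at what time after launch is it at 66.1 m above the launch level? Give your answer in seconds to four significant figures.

6.817 s

Set y = v_y0 t − ½ g t² = 66.1: 4.900 t² − 43.10 t + 66.1 = 0.
t = [43.10 ± √(43.10² − 2·9.80·66.1)] / 9.80 = (43.10 ± 23.71) / 9.80, so t = 1.979 s or t = 6.817 s.
The descending-branch root is 6.817 s.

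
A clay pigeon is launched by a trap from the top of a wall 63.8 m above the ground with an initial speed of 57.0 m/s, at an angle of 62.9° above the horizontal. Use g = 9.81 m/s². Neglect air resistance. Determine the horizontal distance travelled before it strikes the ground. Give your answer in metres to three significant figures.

298 m

Horizontal component vₓ = 57.00 cos 62.9° = 25.97 m/s; vertical v_y0 = 57.00 sin 62.9° = 50.74 m/s.
Vertical motion (up positive, ground at y = 0): 4.905 t² − (50.74) t − 63.8 = 0, so t = (50.74 + √(50.74² + 2·9.81·63.8)) / 9.81 = (50.74 + 61.86) / 9.81 = 11.48 s.
Horizontal distance: R = vₓ t = 25.97 × 11.48 = 298.0 m.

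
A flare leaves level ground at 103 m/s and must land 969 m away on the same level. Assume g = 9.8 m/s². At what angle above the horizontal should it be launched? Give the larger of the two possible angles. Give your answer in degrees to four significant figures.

58.24°

Level-ground range R = v₀² sin(2θ)/g ⇒ sin(2θ) = gR/v₀² = 9.80 × 969 / 103² = 0.8951.
2θ = 63.52° or 180° − 63.52° = 116.5°, so θ = 31.76° or 58.24°.
The larger angle is 58.24°.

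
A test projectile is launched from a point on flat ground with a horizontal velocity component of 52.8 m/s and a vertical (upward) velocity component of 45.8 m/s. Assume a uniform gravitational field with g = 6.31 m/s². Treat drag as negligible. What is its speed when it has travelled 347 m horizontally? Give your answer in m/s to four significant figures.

52.98 m/s

Time to reach x = 347 m: t = x/vₓ = 347/52.80 = 6.572 s.
Vertical velocity there: v_y = v_y0 − g t = 45.80 − 6.31 × 6.572 = 4.331 m/s.
Speed: √(vₓ² + v_y²) = √(52.80² + 4.331²) = 52.98 m/s.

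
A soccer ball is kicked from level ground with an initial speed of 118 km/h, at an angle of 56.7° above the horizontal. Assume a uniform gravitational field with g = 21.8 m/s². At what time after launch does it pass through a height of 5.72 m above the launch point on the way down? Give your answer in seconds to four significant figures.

Convert: 118 km/h = 118/3.6 = 32.78 m/s.
Components: vₓ = 32.78 cos 56.7° = 18.00 m/s, v_y0 = 32.78 sin 56.7° = 27.40 m/s.
Require v_y0 t − ½ g t² = 5.72, i.e. 10.90 t² − 27.40 t + 5.72 = 0.
t = [27.40 ± √(27.40² − 2·21.8·5.72)] / 21.8 = (27.40 ± 22.39) / 21.8, so t = 0.2298 s or t = 2.284 s.
The descending-branch root is 2.284 s.

2.284 s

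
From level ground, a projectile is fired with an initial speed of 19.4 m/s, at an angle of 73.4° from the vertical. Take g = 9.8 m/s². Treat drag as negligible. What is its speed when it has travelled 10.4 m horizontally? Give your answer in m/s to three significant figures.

Resolve: vₓ = 19.40 sin 73.4° = 18.59 m/s and v_y0 = 19.40 cos 73.4° = 5.542 m/s.
x = vₓ t ⇒ t = 10.4/18.59 = 0.5594 s.
Vertical velocity there: v_y = v_y0 − g t = 5.542 − 9.80 × 0.5594 = 0.06027 m/s.
Speed: √(vₓ² + v_y²) = √(18.59² + 0.06027²) = 18.59 m/s.

18.6 m/s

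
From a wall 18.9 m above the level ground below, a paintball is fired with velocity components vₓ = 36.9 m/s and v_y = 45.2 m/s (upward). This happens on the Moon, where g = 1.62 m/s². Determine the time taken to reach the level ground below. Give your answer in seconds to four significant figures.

56.22 s

The projectile lands when y = 18.9 + (45.20) t − ½·1.62·t² = 0. Positive root: t = (45.20 + √(45.20² + 2·1.62·18.9)) / 1.62 = (45.20 + 45.87) / 1.62 = 56.22 s.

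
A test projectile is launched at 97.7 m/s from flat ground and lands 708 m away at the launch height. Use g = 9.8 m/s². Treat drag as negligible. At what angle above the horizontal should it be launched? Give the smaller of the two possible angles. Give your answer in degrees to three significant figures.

Level-ground range R = v₀² sin(2θ)/g ⇒ sin(2θ) = gR/v₀² = 9.80 × 708 / 97.7² = 0.7269.
2θ = 46.63° or 180° − 46.63° = 133.4°, so θ = 23.31° or 66.69°.
The smaller angle is 23.31°.

23.3°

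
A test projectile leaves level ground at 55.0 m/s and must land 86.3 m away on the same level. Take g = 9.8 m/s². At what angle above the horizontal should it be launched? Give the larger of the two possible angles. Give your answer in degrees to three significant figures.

81.9°

R = v₀² sin 2θ / g gives sin 2θ = gR/v₀² = 9.80·86.3/55.0² = 0.2796.
2θ = 16.24° or 180° − 16.24° = 163.8°, so θ = 8.118° or 81.88°.
The larger angle is 81.88°.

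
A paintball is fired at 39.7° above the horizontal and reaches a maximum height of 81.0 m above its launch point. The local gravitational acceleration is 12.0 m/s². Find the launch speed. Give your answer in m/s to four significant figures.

At the peak v_y = 0, so v_y0 = √(2gH) = √(2 × 12.0 × 81.0) = 44.09 m/s.
v_y0 = v₀ sin θ ⇒ v₀ = 44.09 / sin 39.7° = 69.02 m/s.

69.02 m/s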